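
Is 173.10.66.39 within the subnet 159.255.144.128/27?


Subnet network: 159.255.144.128
Test IP AND mask: 173.10.66.32
No, 173.10.66.39 is not in 159.255.144.128/27


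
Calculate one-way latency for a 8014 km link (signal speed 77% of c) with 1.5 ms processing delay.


Speed = 0.77 * 3e5 km/s = 231000 km/s
Propagation delay = 8014 / 231000 = 0.0347 s = 34.6926 ms
Processing delay = 1.5 ms
Total one-way latency = 36.1926 ms


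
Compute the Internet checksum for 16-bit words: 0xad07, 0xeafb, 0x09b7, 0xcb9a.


Sum all words (with carry folding):
+ 0xad07 = 0xad07
+ 0xeafb = 0x9803
+ 0x09b7 = 0xa1ba
+ 0xcb9a = 0x6d55
One's complement: ~0x6d55
Checksum = 0x92aa


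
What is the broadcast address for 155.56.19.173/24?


Network: 155.56.19.0/24
Host bits = 8
Set all host bits to 1:
Broadcast: 155.56.19.255


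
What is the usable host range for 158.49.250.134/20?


Network: 158.49.240.0
Broadcast: 158.49.255.255
First usable = network + 1
Last usable = broadcast - 1
Range: 158.49.240.1 to 158.49.255.254


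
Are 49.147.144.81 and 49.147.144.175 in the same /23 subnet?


Mask: 255.255.254.0
49.147.144.81 AND mask = 49.147.144.0
49.147.144.175 AND mask = 49.147.144.0
Yes, same subnet (49.147.144.0)


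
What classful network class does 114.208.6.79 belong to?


First octet: 114
Binary: 01110010
0xxxxxxx -> Class A (1-126)
Class A, default mask 255.0.0.0 (/8)


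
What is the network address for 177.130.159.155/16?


IP:   10110001.10000010.10011111.10011011
Mask: 11111111.11111111.00000000.00000000
AND operation:
Net:  10110001.10000010.00000000.00000000
Network: 177.130.0.0/16


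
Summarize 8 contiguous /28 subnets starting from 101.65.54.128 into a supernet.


Original prefix: /28
Number of subnets: 8 = 2^3
New prefix = 28 - 3 = 25
Supernet: 101.65.54.128/25


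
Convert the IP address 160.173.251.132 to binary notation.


160 = 10100000
173 = 10101101
251 = 11111011
132 = 10000100
Binary: 10100000.10101101.11111011.10000100


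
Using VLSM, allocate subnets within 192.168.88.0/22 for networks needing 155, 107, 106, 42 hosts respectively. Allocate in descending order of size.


155 hosts -> /24 (254 usable): 192.168.88.0/24
107 hosts -> /25 (126 usable): 192.168.89.0/25
106 hosts -> /25 (126 usable): 192.168.89.128/25
42 hosts -> /26 (62 usable): 192.168.90.0/26
Allocation: 192.168.88.0/24 (155 hosts, 254 usable); 192.168.89.0/25 (107 hosts, 126 usable); 192.168.89.128/25 (106 hosts, 126 usable); 192.168.90.0/26 (42 hosts, 62 usable)


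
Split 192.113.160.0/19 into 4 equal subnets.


New prefix = 19 + 2 = 21
Each subnet has 2048 addresses
  192.113.160.0/21
  192.113.168.0/21
  192.113.176.0/21
  192.113.184.0/21
Subnets: 192.113.160.0/21, 192.113.168.0/21, 192.113.176.0/21, 192.113.184.0/21


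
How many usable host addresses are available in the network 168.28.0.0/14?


Host bits = 32 - 14 = 18
Total addresses = 2^18 = 262144
Usable = total - 2 (network and broadcast)
Usable hosts: 262142


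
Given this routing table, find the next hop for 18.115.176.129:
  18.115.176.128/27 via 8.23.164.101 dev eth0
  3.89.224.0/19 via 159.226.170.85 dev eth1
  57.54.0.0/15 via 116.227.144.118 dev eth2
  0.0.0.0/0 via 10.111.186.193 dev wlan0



Longest prefix match for 18.115.176.129:
  /27 18.115.176.128: MATCH
  /19 3.89.224.0: no
  /15 57.54.0.0: no
  /0 0.0.0.0: MATCH
Selected: next-hop 8.23.164.101 via eth0 (matched /27)


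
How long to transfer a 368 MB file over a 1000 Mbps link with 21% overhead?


Effective throughput = 1000 * (1 - 21/100) = 790 Mbps
File size in Mb = 368 * 8 = 2944 Mb
Time = 2944 / 790
Time = 3.7266 seconds


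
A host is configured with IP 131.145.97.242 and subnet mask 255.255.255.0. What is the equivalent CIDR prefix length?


Binary: 11111111.11111111.11111111.00000000
Count leading 1s
Prefix: /24


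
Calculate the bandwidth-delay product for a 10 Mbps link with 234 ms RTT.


BDP = bandwidth * RTT
= 10 Mbps * 234 ms
= 10 * 1e6 * 234 / 1000 bits
= 2340000 bits
= 292500 bytes
= 285.6445 KB
BDP = 2340000 bits (292500 bytes)


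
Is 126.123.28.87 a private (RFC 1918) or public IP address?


RFC 1918 private ranges:
  10.0.0.0/8 (10.0.0.0 - 10.255.255.255)
  172.16.0.0/12 (172.16.0.0 - 172.31.255.255)
  192.168.0.0/16 (192.168.0.0 - 192.168.255.255)
Public (not in any RFC 1918 range)


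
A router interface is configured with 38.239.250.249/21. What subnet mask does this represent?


/21 means 21 network bits, 11 host bits
Binary: 11111111111111111111100000000000
Mask: 255.255.248.0


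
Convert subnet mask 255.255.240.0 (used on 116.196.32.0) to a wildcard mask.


Subnet mask: 255.255.240.0
Wildcard = 255.255.255.255 - subnet mask
255 - 255 = 0
255 - 255 = 0
255 - 240 = 15
255 - 0 = 255
Wildcard: 0.0.15.255


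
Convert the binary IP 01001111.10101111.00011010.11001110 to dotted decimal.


01001111 = 79
10101111 = 175
00011010 = 26
11001110 = 206
IP: 79.175.26.206


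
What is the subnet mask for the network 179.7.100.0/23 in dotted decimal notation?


/23 means 23 network bits, 9 host bits
Binary: 11111111111111111111111000000000
Mask: 255.255.254.0


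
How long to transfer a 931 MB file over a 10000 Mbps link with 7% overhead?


Effective throughput = 10000 * (1 - 7/100) = 9300 Mbps
File size in Mb = 931 * 8 = 7448 Mb
Time = 7448 / 9300
Time = 0.8009 seconds


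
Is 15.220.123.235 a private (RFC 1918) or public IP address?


RFC 1918 private ranges:
  10.0.0.0/8 (10.0.0.0 - 10.255.255.255)
  172.16.0.0/12 (172.16.0.0 - 172.31.255.255)
  192.168.0.0/16 (192.168.0.0 - 192.168.255.255)
Public (not in any RFC 1918 range)


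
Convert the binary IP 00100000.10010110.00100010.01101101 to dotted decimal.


00100000 = 32
10010110 = 150
00100010 = 34
01101101 = 109
IP: 32.150.34.109


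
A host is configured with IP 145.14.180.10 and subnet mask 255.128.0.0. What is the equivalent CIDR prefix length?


Binary: 11111111.10000000.00000000.00000000
Count leading 1s
Prefix: /9


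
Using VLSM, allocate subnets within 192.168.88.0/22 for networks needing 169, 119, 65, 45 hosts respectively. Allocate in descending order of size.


169 hosts -> /24 (254 usable): 192.168.88.0/24
119 hosts -> /25 (126 usable): 192.168.89.0/25
65 hosts -> /25 (126 usable): 192.168.89.128/25
45 hosts -> /26 (62 usable): 192.168.90.0/26
Allocation: 192.168.88.0/24 (169 hosts, 254 usable); 192.168.89.0/25 (119 hosts, 126 usable); 192.168.89.128/25 (65 hosts, 126 usable); 192.168.90.0/26 (45 hosts, 62 usable)


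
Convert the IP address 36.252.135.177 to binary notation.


36 = 00100100
252 = 11111100
135 = 10000111
177 = 10110001
Binary: 00100100.11111100.10000111.10110001


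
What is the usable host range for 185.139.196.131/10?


Network: 185.128.0.0
Broadcast: 185.191.255.255
First usable = network + 1
Last usable = broadcast - 1
Range: 185.128.0.1 to 185.191.255.254


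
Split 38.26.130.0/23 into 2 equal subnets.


New prefix = 23 + 1 = 24
Each subnet has 256 addresses
  38.26.130.0/24
  38.26.131.0/24
Subnets: 38.26.130.0/24, 38.26.131.0/24


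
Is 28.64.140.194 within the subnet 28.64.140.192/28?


Subnet network: 28.64.140.192
Test IP AND mask: 28.64.140.192
Yes, 28.64.140.194 is in 28.64.140.192/28


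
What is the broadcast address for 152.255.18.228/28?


Network: 152.255.18.224/28
Host bits = 4
Set all host bits to 1:
Broadcast: 152.255.18.239


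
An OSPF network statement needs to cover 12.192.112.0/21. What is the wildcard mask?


Subnet mask: 255.255.248.0
Wildcard = 255.255.255.255 - subnet mask
255 - 255 = 0
255 - 255 = 0
255 - 248 = 7
255 - 0 = 255
Wildcard: 0.0.7.255


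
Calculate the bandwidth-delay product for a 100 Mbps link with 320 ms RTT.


BDP = bandwidth * RTT
= 100 Mbps * 320 ms
= 100 * 1e6 * 320 / 1000 bits
= 32000000 bits
= 4000000 bytes
= 3906.25 KB
BDP = 32000000 bits (4000000 bytes)


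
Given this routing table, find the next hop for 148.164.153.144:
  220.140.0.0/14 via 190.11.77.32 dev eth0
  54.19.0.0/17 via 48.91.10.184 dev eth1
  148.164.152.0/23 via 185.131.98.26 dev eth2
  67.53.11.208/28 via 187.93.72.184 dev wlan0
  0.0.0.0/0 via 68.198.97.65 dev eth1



Longest prefix match for 148.164.153.144:
  /14 220.140.0.0: no
  /17 54.19.0.0: no
  /23 148.164.152.0: MATCH
  /28 67.53.11.208: no
  /0 0.0.0.0: MATCH
Selected: next-hop 185.131.98.26 via eth2 (matched /23)


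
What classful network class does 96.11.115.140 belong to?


First octet: 96
Binary: 01100000
0xxxxxxx -> Class A (1-126)
Class A, default mask 255.0.0.0 (/8)


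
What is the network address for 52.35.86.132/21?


IP:   00110100.00100011.01010110.10000100
Mask: 11111111.11111111.11111000.00000000
AND operation:
Net:  00110100.00100011.01010000.00000000
Network: 52.35.80.0/21


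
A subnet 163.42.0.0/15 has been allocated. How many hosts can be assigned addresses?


Host bits = 32 - 15 = 17
Total addresses = 2^17 = 131072
Usable = total - 2 (network and broadcast)
Usable hosts: 131070


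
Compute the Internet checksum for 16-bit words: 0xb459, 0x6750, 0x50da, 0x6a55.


Sum all words (with carry folding):
+ 0xb459 = 0xb459
+ 0x6750 = 0x1baa
+ 0x50da = 0x6c84
+ 0x6a55 = 0xd6d9
One's complement: ~0xd6d9
Checksum = 0x2926


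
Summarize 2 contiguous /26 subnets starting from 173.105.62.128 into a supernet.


Original prefix: /26
Number of subnets: 2 = 2^1
New prefix = 26 - 1 = 25
Supernet: 173.105.62.128/25


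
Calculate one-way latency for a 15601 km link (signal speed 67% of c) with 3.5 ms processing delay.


Speed = 0.67 * 3e5 km/s = 201000 km/s
Propagation delay = 15601 / 201000 = 0.0776 s = 77.6169 ms
Processing delay = 3.5 ms
Total one-way latency = 81.1169 ms


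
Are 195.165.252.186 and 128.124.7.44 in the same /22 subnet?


Mask: 255.255.252.0
195.165.252.186 AND mask = 195.165.252.0
128.124.7.44 AND mask = 128.124.4.0
No, different subnets (195.165.252.0 vs 128.124.4.0)


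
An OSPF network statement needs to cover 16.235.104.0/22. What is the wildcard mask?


Subnet mask: 255.255.252.0
Wildcard = 255.255.255.255 - subnet mask
255 - 255 = 0
255 - 255 = 0
255 - 252 = 3
255 - 0 = 255
Wildcard: 0.0.3.255


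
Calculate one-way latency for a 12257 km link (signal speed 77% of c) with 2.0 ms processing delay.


Speed = 0.77 * 3e5 km/s = 231000 km/s
Propagation delay = 12257 / 231000 = 0.0531 s = 53.0606 ms
Processing delay = 2.0 ms
Total one-way latency = 55.0606 ms


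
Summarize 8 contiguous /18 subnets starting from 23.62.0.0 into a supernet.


Original prefix: /18
Number of subnets: 8 = 2^3
New prefix = 18 - 3 = 15
Supernet: 23.62.0.0/15


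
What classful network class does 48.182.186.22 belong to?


First octet: 48
Binary: 00110000
0xxxxxxx -> Class A (1-126)
Class A, default mask 255.0.0.0 (/8)


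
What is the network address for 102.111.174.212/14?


IP:   01100110.01101111.10101110.11010100
Mask: 11111111.11111100.00000000.00000000
AND operation:
Net:  01100110.01101100.00000000.00000000
Network: 102.108.0.0/14


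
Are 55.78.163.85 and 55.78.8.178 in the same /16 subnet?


Mask: 255.255.0.0
55.78.163.85 AND mask = 55.78.0.0
55.78.8.178 AND mask = 55.78.0.0
Yes, same subnet (55.78.0.0)


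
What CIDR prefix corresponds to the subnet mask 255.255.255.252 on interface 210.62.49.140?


Binary: 11111111.11111111.11111111.11111100
Count leading 1s
Prefix: /30


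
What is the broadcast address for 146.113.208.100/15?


Network: 146.112.0.0/15
Host bits = 17
Set all host bits to 1:
Broadcast: 146.113.255.255


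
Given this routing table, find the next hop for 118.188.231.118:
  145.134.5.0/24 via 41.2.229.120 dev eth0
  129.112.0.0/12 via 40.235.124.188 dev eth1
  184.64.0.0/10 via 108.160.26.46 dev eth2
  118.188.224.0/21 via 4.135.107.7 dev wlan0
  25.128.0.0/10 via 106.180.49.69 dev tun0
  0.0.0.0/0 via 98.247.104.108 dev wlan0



Longest prefix match for 118.188.231.118:
  /24 145.134.5.0: no
  /12 129.112.0.0: no
  /10 184.64.0.0: no
  /21 118.188.224.0: MATCH
  /10 25.128.0.0: no
  /0 0.0.0.0: MATCH
Selected: next-hop 4.135.107.7 via wlan0 (matched /21)


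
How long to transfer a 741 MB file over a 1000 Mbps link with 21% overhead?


Effective throughput = 1000 * (1 - 21/100) = 790 Mbps
File size in Mb = 741 * 8 = 5928 Mb
Time = 5928 / 790
Time = 7.5038 seconds


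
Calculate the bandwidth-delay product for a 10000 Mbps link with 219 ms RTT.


BDP = bandwidth * RTT
= 10000 Mbps * 219 ms
= 10000 * 1e6 * 219 / 1000 bits
= 2190000000 bits
= 273750000 bytes
= 267333.9844 KB
BDP = 2190000000 bits (273750000 bytes)


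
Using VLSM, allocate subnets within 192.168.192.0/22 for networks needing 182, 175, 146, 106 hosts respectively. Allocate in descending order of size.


182 hosts -> /24 (254 usable): 192.168.192.0/24
175 hosts -> /24 (254 usable): 192.168.193.0/24
146 hosts -> /24 (254 usable): 192.168.194.0/24
106 hosts -> /25 (126 usable): 192.168.195.0/25
Allocation: 192.168.192.0/24 (182 hosts, 254 usable); 192.168.193.0/24 (175 hosts, 254 usable); 192.168.194.0/24 (146 hosts, 254 usable); 192.168.195.0/25 (106 hosts, 126 usable)


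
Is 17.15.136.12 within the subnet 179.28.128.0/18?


Subnet network: 179.28.128.0
Test IP AND mask: 17.15.128.0
No, 17.15.136.12 is not in 179.28.128.0/18


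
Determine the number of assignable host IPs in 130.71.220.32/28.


Host bits = 32 - 28 = 4
Total addresses = 2^4 = 16
Usable = total - 2 (network and broadcast)
Usable hosts: 14


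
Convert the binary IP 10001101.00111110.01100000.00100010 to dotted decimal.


10001101 = 141
00111110 = 62
01100000 = 96
00100010 = 34
IP: 141.62.96.34


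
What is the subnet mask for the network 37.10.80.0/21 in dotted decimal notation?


/21 means 21 network bits, 11 host bits
Binary: 11111111111111111111100000000000
Mask: 255.255.248.0


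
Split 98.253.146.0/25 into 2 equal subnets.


New prefix = 25 + 1 = 26
Each subnet has 64 addresses
  98.253.146.0/26
  98.253.146.64/26
Subnets: 98.253.146.0/26, 98.253.146.64/26


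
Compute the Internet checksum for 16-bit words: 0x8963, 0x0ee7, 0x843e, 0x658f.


Sum all words (with carry folding):
+ 0x8963 = 0x8963
+ 0x0ee7 = 0x984a
+ 0x843e = 0x1c89
+ 0x658f = 0x8218
One's complement: ~0x8218
Checksum = 0x7de7


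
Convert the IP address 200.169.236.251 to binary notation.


200 = 11001000
169 = 10101001
236 = 11101100
251 = 11111011
Binary: 11001000.10101001.11101100.11111011


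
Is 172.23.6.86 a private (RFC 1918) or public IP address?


RFC 1918 private ranges:
  10.0.0.0/8 (10.0.0.0 - 10.255.255.255)
  172.16.0.0/12 (172.16.0.0 - 172.31.255.255)
  192.168.0.0/16 (192.168.0.0 - 192.168.255.255)
Private (in 172.16.0.0/12)


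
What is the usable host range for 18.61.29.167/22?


Network: 18.61.28.0
Broadcast: 18.61.31.255
First usable = network + 1
Last usable = broadcast - 1
Range: 18.61.28.1 to 18.61.31.254


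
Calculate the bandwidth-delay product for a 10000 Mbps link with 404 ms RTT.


BDP = bandwidth * RTT
= 10000 Mbps * 404 ms
= 10000 * 1e6 * 404 / 1000 bits
= 4040000000 bits
= 505000000 bytes
= 493164.0625 KB
BDP = 4040000000 bits (505000000 bytes)


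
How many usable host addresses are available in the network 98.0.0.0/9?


Host bits = 32 - 9 = 23
Total addresses = 2^23 = 8388608
Usable = total - 2 (network and broadcast)
Usable hosts: 8388606


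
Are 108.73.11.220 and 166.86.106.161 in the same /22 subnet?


Mask: 255.255.252.0
108.73.11.220 AND mask = 108.73.8.0
166.86.106.161 AND mask = 166.86.104.0
No, different subnets (108.73.8.0 vs 166.86.104.0)


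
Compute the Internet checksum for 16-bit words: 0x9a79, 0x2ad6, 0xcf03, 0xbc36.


Sum all words (with carry folding):
+ 0x9a79 = 0x9a79
+ 0x2ad6 = 0xc54f
+ 0xcf03 = 0x9453
+ 0xbc36 = 0x508a
One's complement: ~0x508a
Checksum = 0xaf75


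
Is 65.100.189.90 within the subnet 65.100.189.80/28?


Subnet network: 65.100.189.80
Test IP AND mask: 65.100.189.80
Yes, 65.100.189.90 is in 65.100.189.80/28


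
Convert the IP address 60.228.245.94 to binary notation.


60 = 00111100
228 = 11100100
245 = 11110101
94 = 01011110
Binary: 00111100.11100100.11110101.01011110


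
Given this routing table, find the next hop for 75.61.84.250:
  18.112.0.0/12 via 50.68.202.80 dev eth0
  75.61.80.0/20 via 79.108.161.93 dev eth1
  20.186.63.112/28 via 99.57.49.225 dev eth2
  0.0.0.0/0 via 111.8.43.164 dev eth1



Longest prefix match for 75.61.84.250:
  /12 18.112.0.0: no
  /20 75.61.80.0: MATCH
  /28 20.186.63.112: no
  /0 0.0.0.0: MATCH
Selected: next-hop 79.108.161.93 via eth1 (matched /20)


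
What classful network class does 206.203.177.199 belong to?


First octet: 206
Binary: 11001110
110xxxxx -> Class C (192-223)
Class C, default mask 255.255.255.0 (/24)


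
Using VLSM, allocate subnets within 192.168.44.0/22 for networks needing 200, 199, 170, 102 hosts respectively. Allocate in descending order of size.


200 hosts -> /24 (254 usable): 192.168.44.0/24
199 hosts -> /24 (254 usable): 192.168.45.0/24
170 hosts -> /24 (254 usable): 192.168.46.0/24
102 hosts -> /25 (126 usable): 192.168.47.0/25
Allocation: 192.168.44.0/24 (200 hosts, 254 usable); 192.168.45.0/24 (199 hosts, 254 usable); 192.168.46.0/24 (170 hosts, 254 usable); 192.168.47.0/25 (102 hosts, 126 usable)


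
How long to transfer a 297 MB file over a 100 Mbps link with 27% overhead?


Effective throughput = 100 * (1 - 27/100) = 73 Mbps
File size in Mb = 297 * 8 = 2376 Mb
Time = 2376 / 73
Time = 32.5479 seconds


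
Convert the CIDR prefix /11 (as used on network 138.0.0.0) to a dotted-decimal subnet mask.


/11 means 11 network bits, 21 host bits
Binary: 11111111111000000000000000000000
Mask: 255.224.0.0


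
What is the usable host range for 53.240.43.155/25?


Network: 53.240.43.128
Broadcast: 53.240.43.255
First usable = network + 1
Last usable = broadcast - 1
Range: 53.240.43.129 to 53.240.43.254


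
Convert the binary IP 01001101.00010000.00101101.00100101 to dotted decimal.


01001101 = 77
00010000 = 16
00101101 = 45
00100101 = 37
IP: 77.16.45.37


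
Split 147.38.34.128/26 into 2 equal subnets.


New prefix = 26 + 1 = 27
Each subnet has 32 addresses
  147.38.34.128/27
  147.38.34.160/27
Subnets: 147.38.34.128/27, 147.38.34.160/27


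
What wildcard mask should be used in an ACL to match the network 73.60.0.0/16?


Subnet mask: 255.255.0.0
Wildcard = 255.255.255.255 - subnet mask
255 - 255 = 0
255 - 255 = 0
255 - 0 = 255
255 - 0 = 255
Wildcard: 0.0.255.255


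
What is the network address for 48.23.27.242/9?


IP:   00110000.00010111.00011011.11110010
Mask: 11111111.10000000.00000000.00000000
AND operation:
Net:  00110000.00000000.00000000.00000000
Network: 48.0.0.0/9


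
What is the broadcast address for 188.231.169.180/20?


Network: 188.231.160.0/20
Host bits = 12
Set all host bits to 1:
Broadcast: 188.231.175.255


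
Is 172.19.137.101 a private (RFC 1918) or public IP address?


RFC 1918 private ranges:
  10.0.0.0/8 (10.0.0.0 - 10.255.255.255)
  172.16.0.0/12 (172.16.0.0 - 172.31.255.255)
  192.168.0.0/16 (192.168.0.0 - 192.168.255.255)
Private (in 172.16.0.0/12)


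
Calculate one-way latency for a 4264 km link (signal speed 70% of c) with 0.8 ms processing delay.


Speed = 0.7 * 3e5 km/s = 210000 km/s
Propagation delay = 4264 / 210000 = 0.0203 s = 20.3048 ms
Processing delay = 0.8 ms
Total one-way latency = 21.1048 ms


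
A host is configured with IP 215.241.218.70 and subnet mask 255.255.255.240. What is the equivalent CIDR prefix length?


Binary: 11111111.11111111.11111111.11110000
Count leading 1s
Prefix: /28


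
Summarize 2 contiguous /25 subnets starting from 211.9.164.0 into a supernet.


Original prefix: /25
Number of subnets: 2 = 2^1
New prefix = 25 - 1 = 24
Supernet: 211.9.164.0/24


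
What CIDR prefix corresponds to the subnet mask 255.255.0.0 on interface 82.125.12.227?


Binary: 11111111.11111111.00000000.00000000
Count leading 1s
Prefix: /16


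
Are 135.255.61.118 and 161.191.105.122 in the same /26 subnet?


Mask: 255.255.255.192
135.255.61.118 AND mask = 135.255.61.64
161.191.105.122 AND mask = 161.191.105.64
No, different subnets (135.255.61.64 vs 161.191.105.64)


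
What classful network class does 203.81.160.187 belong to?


First octet: 203
Binary: 11001011
110xxxxx -> Class C (192-223)
Class C, default mask 255.255.255.0 (/24)


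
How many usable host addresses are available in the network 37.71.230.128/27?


Host bits = 32 - 27 = 5
Total addresses = 2^5 = 32
Usable = total - 2 (network and broadcast)
Usable hosts: 30


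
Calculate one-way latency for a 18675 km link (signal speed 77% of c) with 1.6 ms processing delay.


Speed = 0.77 * 3e5 km/s = 231000 km/s
Propagation delay = 18675 / 231000 = 0.0808 s = 80.8442 ms
Processing delay = 1.6 ms
Total one-way latency = 82.4442 ms


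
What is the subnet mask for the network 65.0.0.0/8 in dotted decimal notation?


/8 means 8 network bits, 24 host bits
Binary: 11111111000000000000000000000000
Mask: 255.0.0.0


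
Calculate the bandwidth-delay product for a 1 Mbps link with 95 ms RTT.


BDP = bandwidth * RTT
= 1 Mbps * 95 ms
= 1 * 1e6 * 95 / 1000 bits
= 95000 bits
= 11875 bytes
= 11.5967 KB
BDP = 95000 bits (11875 bytes)


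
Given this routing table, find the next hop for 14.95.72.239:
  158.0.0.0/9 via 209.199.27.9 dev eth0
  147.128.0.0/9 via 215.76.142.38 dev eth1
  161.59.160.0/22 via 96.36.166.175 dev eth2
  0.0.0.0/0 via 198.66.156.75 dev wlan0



Longest prefix match for 14.95.72.239:
  /9 158.0.0.0: no
  /9 147.128.0.0: no
  /22 161.59.160.0: no
  /0 0.0.0.0: MATCH
Selected: next-hop 198.66.156.75 via wlan0 (matched /0)


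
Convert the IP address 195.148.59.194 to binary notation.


195 = 11000011
148 = 10010100
59 = 00111011
194 = 11000010
Binary: 11000011.10010100.00111011.11000010


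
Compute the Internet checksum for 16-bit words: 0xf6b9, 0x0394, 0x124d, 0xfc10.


Sum all words (with carry folding):
+ 0xf6b9 = 0xf6b9
+ 0x0394 = 0xfa4d
+ 0x124d = 0x0c9b
+ 0xfc10 = 0x08ac
One's complement: ~0x08ac
Checksum = 0xf753


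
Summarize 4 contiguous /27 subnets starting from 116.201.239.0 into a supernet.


Original prefix: /27
Number of subnets: 4 = 2^2
New prefix = 27 - 2 = 25
Supernet: 116.201.239.0/25


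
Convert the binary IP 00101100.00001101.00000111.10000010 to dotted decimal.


00101100 = 44
00001101 = 13
00000111 = 7
10000010 = 130
IP: 44.13.7.130


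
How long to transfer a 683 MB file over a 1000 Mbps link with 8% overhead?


Effective throughput = 1000 * (1 - 8/100) = 920 Mbps
File size in Mb = 683 * 8 = 5464 Mb
Time = 5464 / 920
Time = 5.9391 seconds


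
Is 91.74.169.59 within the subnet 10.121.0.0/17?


Subnet network: 10.121.0.0
Test IP AND mask: 91.74.128.0
No, 91.74.169.59 is not in 10.121.0.0/17


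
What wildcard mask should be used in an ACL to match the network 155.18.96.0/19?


Subnet mask: 255.255.224.0
Wildcard = 255.255.255.255 - subnet mask
255 - 255 = 0
255 - 255 = 0
255 - 224 = 31
255 - 0 = 255
Wildcard: 0.0.31.255


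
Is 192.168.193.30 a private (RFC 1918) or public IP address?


RFC 1918 private ranges:
  10.0.0.0/8 (10.0.0.0 - 10.255.255.255)
  172.16.0.0/12 (172.16.0.0 - 172.31.255.255)
  192.168.0.0/16 (192.168.0.0 - 192.168.255.255)
Private (in 192.168.0.0/16)


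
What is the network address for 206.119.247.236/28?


IP:   11001110.01110111.11110111.11101100
Mask: 11111111.11111111.11111111.11110000
AND operation:
Net:  11001110.01110111.11110111.11100000
Network: 206.119.247.224/28


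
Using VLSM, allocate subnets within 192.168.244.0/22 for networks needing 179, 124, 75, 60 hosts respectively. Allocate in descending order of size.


179 hosts -> /24 (254 usable): 192.168.244.0/24
124 hosts -> /25 (126 usable): 192.168.245.0/25
75 hosts -> /25 (126 usable): 192.168.245.128/25
60 hosts -> /26 (62 usable): 192.168.246.0/26
Allocation: 192.168.244.0/24 (179 hosts, 254 usable); 192.168.245.0/25 (124 hosts, 126 usable); 192.168.245.128/25 (75 hosts, 126 usable); 192.168.246.0/26 (60 hosts, 62 usable)


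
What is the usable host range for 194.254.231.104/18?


Network: 194.254.192.0
Broadcast: 194.254.255.255
First usable = network + 1
Last usable = broadcast - 1
Range: 194.254.192.1 to 194.254.255.254


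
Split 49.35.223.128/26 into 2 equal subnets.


New prefix = 26 + 1 = 27
Each subnet has 32 addresses
  49.35.223.128/27
  49.35.223.160/27
Subnets: 49.35.223.128/27, 49.35.223.160/27


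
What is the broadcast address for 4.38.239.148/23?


Network: 4.38.238.0/23
Host bits = 9
Set all host bits to 1:
Broadcast: 4.38.239.255


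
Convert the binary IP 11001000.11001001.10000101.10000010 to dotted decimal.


11001000 = 200
11001001 = 201
10000101 = 133
10000010 = 130
IP: 200.201.133.130


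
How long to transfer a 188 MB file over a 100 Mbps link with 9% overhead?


Effective throughput = 100 * (1 - 9/100) = 91 Mbps
File size in Mb = 188 * 8 = 1504 Mb
Time = 1504 / 91
Time = 16.5275 seconds


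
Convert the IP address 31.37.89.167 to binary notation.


31 = 00011111
37 = 00100101
89 = 01011001
167 = 10100111
Binary: 00011111.00100101.01011001.10100111


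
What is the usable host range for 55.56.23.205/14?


Network: 55.56.0.0
Broadcast: 55.59.255.255
First usable = network + 1
Last usable = broadcast - 1
Range: 55.56.0.1 to 55.59.255.254


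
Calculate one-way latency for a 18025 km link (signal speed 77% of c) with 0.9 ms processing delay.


Speed = 0.77 * 3e5 km/s = 231000 km/s
Propagation delay = 18025 / 231000 = 0.078 s = 78.0303 ms
Processing delay = 0.9 ms
Total one-way latency = 78.9303 ms


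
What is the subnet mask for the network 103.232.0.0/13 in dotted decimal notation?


/13 means 13 network bits, 19 host bits
Binary: 11111111111110000000000000000000
Mask: 255.248.0.0


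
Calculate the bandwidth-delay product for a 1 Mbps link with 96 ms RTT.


BDP = bandwidth * RTT
= 1 Mbps * 96 ms
= 1 * 1e6 * 96 / 1000 bits
= 96000 bits
= 12000 bytes
= 11.7188 KB
BDP = 96000 bits (12000 bytes)


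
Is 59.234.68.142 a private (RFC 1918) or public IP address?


RFC 1918 private ranges:
  10.0.0.0/8 (10.0.0.0 - 10.255.255.255)
  172.16.0.0/12 (172.16.0.0 - 172.31.255.255)
  192.168.0.0/16 (192.168.0.0 - 192.168.255.255)
Public (not in any RFC 1918 range)


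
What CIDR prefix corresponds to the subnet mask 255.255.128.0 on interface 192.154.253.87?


Binary: 11111111.11111111.10000000.00000000
Count leading 1s
Prefix: /17


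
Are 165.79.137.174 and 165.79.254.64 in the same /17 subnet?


Mask: 255.255.128.0
165.79.137.174 AND mask = 165.79.128.0
165.79.254.64 AND mask = 165.79.128.0
Yes, same subnet (165.79.128.0)


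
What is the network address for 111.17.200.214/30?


IP:   01101111.00010001.11001000.11010110
Mask: 11111111.11111111.11111111.11111100
AND operation:
Net:  01101111.00010001.11001000.11010100
Network: 111.17.200.212/30


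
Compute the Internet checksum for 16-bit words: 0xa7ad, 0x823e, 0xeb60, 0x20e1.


Sum all words (with carry folding):
+ 0xa7ad = 0xa7ad
+ 0x823e = 0x29ec
+ 0xeb60 = 0x154d
+ 0x20e1 = 0x362e
One's complement: ~0x362e
Checksum = 0xc9d1


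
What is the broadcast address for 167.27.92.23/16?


Network: 167.27.0.0/16
Host bits = 16
Set all host bits to 1:
Broadcast: 167.27.255.255


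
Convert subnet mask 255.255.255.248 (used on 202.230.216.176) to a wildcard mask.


Subnet mask: 255.255.255.248
Wildcard = 255.255.255.255 - subnet mask
255 - 255 = 0
255 - 255 = 0
255 - 255 = 0
255 - 248 = 7
Wildcard: 0.0.0.7


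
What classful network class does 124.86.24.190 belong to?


First octet: 124
Binary: 01111100
0xxxxxxx -> Class A (1-126)
Class A, default mask 255.0.0.0 (/8)


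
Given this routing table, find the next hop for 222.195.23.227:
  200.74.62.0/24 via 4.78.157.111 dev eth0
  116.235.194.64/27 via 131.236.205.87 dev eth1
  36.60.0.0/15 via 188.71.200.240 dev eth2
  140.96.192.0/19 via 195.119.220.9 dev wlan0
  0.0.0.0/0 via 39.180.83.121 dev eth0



Longest prefix match for 222.195.23.227:
  /24 200.74.62.0: no
  /27 116.235.194.64: no
  /15 36.60.0.0: no
  /19 140.96.192.0: no
  /0 0.0.0.0: MATCH
Selected: next-hop 39.180.83.121 via eth0 (matched /0)


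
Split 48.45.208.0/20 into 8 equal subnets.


New prefix = 20 + 3 = 23
Each subnet has 512 addresses
  48.45.208.0/23
  48.45.210.0/23
  48.45.212.0/23
  48.45.214.0/23
  48.45.216.0/23
  48.45.218.0/23
  48.45.220.0/23
  48.45.222.0/23
Subnets: 48.45.208.0/23, 48.45.210.0/23, 48.45.212.0/23, 48.45.214.0/23, 48.45.216.0/23, 48.45.218.0/23, 48.45.220.0/23, 48.45.222.0/23


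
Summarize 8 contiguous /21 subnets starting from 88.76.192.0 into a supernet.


Original prefix: /21
Number of subnets: 8 = 2^3
New prefix = 21 - 3 = 18
Supernet: 88.76.192.0/18


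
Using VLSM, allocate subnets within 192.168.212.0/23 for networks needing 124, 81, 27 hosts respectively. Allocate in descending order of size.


124 hosts -> /25 (126 usable): 192.168.212.0/25
81 hosts -> /25 (126 usable): 192.168.212.128/25
27 hosts -> /27 (30 usable): 192.168.213.0/27
Allocation: 192.168.212.0/25 (124 hosts, 126 usable); 192.168.212.128/25 (81 hosts, 126 usable); 192.168.213.0/27 (27 hosts, 30 usable)


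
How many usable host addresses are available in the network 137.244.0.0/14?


Host bits = 32 - 14 = 18
Total addresses = 2^18 = 262144
Usable = total - 2 (network and broadcast)
Usable hosts: 262142


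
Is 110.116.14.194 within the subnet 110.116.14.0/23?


Subnet network: 110.116.14.0
Test IP AND mask: 110.116.14.0
Yes, 110.116.14.194 is in 110.116.14.0/23


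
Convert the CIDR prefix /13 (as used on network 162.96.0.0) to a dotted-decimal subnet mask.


/13 means 13 network bits, 19 host bits
Binary: 11111111111110000000000000000000
Mask: 255.248.0.0


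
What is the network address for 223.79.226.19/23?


IP:   11011111.01001111.11100010.00010011
Mask: 11111111.11111111.11111110.00000000
AND operation:
Net:  11011111.01001111.11100010.00000000
Network: 223.79.226.0/23


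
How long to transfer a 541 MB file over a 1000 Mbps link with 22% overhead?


Effective throughput = 1000 * (1 - 22/100) = 780 Mbps
File size in Mb = 541 * 8 = 4328 Mb
Time = 4328 / 780
Time = 5.5487 seconds


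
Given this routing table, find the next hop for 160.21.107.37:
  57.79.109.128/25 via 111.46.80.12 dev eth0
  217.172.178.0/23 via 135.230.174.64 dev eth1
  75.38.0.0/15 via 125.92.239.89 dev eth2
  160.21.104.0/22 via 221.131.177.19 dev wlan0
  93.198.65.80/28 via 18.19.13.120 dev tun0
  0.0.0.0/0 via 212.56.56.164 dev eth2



Longest prefix match for 160.21.107.37:
  /25 57.79.109.128: no
  /23 217.172.178.0: no
  /15 75.38.0.0: no
  /22 160.21.104.0: MATCH
  /28 93.198.65.80: no
  /0 0.0.0.0: MATCH
Selected: next-hop 221.131.177.19 via wlan0 (matched /22)


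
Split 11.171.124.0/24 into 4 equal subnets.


New prefix = 24 + 2 = 26
Each subnet has 64 addresses
  11.171.124.0/26
  11.171.124.64/26
  11.171.124.128/26
  11.171.124.192/26
Subnets: 11.171.124.0/26, 11.171.124.64/26, 11.171.124.128/26, 11.171.124.192/26


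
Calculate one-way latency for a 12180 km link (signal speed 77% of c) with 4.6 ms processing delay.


Speed = 0.77 * 3e5 km/s = 231000 km/s
Propagation delay = 12180 / 231000 = 0.0527 s = 52.7273 ms
Processing delay = 4.6 ms
Total one-way latency = 57.3273 ms


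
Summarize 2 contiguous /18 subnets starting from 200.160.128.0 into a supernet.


Original prefix: /18
Number of subnets: 2 = 2^1
New prefix = 18 - 1 = 17
Supernet: 200.160.128.0/17


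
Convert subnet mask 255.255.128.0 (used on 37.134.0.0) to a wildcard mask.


Subnet mask: 255.255.128.0
Wildcard = 255.255.255.255 - subnet mask
255 - 255 = 0
255 - 255 = 0
255 - 128 = 127
255 - 0 = 255
Wildcard: 0.0.127.255


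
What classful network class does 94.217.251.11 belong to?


First octet: 94
Binary: 01011110
0xxxxxxx -> Class A (1-126)
Class A, default mask 255.0.0.0 (/8)


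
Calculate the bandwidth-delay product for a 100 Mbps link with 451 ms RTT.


BDP = bandwidth * RTT
= 100 Mbps * 451 ms
= 100 * 1e6 * 451 / 1000 bits
= 45100000 bits
= 5637500 bytes
= 5505.3711 KB
BDP = 45100000 bits (5637500 bytes)


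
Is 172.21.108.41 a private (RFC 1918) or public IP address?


RFC 1918 private ranges:
  10.0.0.0/8 (10.0.0.0 - 10.255.255.255)
  172.16.0.0/12 (172.16.0.0 - 172.31.255.255)
  192.168.0.0/16 (192.168.0.0 - 192.168.255.255)
Private (in 172.16.0.0/12)


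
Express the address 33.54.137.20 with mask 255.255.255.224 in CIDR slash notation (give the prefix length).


Binary: 11111111.11111111.11111111.11100000
Count leading 1s
Prefix: /27


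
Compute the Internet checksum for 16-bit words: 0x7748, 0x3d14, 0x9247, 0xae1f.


Sum all words (with carry folding):
+ 0x7748 = 0x7748
+ 0x3d14 = 0xb45c
+ 0x9247 = 0x46a4
+ 0xae1f = 0xf4c3
One's complement: ~0xf4c3
Checksum = 0x0b3c


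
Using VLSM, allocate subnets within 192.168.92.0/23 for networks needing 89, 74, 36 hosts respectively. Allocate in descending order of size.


89 hosts -> /25 (126 usable): 192.168.92.0/25
74 hosts -> /25 (126 usable): 192.168.92.128/25
36 hosts -> /26 (62 usable): 192.168.93.0/26
Allocation: 192.168.92.0/25 (89 hosts, 126 usable); 192.168.92.128/25 (74 hosts, 126 usable); 192.168.93.0/26 (36 hosts, 62 usable)


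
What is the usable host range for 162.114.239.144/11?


Network: 162.96.0.0
Broadcast: 162.127.255.255
First usable = network + 1
Last usable = broadcast - 1
Range: 162.96.0.1 to 162.127.255.254


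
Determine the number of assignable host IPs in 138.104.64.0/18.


Host bits = 32 - 18 = 14
Total addresses = 2^14 = 16384
Usable = total - 2 (network and broadcast)
Usable hosts: 16382


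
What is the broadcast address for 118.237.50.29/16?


Network: 118.237.0.0/16
Host bits = 16
Set all host bits to 1:
Broadcast: 118.237.255.255


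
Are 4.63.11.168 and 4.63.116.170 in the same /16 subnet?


Mask: 255.255.0.0
4.63.11.168 AND mask = 4.63.0.0
4.63.116.170 AND mask = 4.63.0.0
Yes, same subnet (4.63.0.0)


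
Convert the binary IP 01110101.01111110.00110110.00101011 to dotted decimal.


01110101 = 117
01111110 = 126
00110110 = 54
00101011 = 43
IP: 117.126.54.43


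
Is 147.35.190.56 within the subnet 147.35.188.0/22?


Subnet network: 147.35.188.0
Test IP AND mask: 147.35.188.0
Yes, 147.35.190.56 is in 147.35.188.0/22


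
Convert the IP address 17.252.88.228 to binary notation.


17 = 00010001
252 = 11111100
88 = 01011000
228 = 11100100
Binary: 00010001.11111100.01011000.11100100


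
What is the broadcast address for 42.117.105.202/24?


Network: 42.117.105.0/24
Host bits = 8
Set all host bits to 1:
Broadcast: 42.117.105.255


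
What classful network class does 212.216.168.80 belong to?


First octet: 212
Binary: 11010100
110xxxxx -> Class C (192-223)
Class C, default mask 255.255.255.0 (/24)


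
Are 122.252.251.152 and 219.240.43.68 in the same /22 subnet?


Mask: 255.255.252.0
122.252.251.152 AND mask = 122.252.248.0
219.240.43.68 AND mask = 219.240.40.0
No, different subnets (122.252.248.0 vs 219.240.40.0)


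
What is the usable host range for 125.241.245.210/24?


Network: 125.241.245.0
Broadcast: 125.241.245.255
First usable = network + 1
Last usable = broadcast - 1
Range: 125.241.245.1 to 125.241.245.254


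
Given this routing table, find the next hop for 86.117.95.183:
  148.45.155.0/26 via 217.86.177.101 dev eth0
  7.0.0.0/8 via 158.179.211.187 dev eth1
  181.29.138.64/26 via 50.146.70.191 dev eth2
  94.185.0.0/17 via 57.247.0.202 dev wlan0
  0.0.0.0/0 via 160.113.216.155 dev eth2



Longest prefix match for 86.117.95.183:
  /26 148.45.155.0: no
  /8 7.0.0.0: no
  /26 181.29.138.64: no
  /17 94.185.0.0: no
  /0 0.0.0.0: MATCH
Selected: next-hop 160.113.216.155 via eth2 (matched /0)


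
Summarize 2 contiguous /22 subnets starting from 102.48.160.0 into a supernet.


Original prefix: /22
Number of subnets: 2 = 2^1
New prefix = 22 - 1 = 21
Supernet: 102.48.160.0/21


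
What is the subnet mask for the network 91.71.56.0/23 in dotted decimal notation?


/23 means 23 network bits, 9 host bits
Binary: 11111111111111111111111000000000
Mask: 255.255.254.0


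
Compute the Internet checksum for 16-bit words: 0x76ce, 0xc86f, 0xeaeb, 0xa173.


Sum all words (with carry folding):
+ 0x76ce = 0x76ce
+ 0xc86f = 0x3f3e
+ 0xeaeb = 0x2a2a
+ 0xa173 = 0xcb9d
One's complement: ~0xcb9d
Checksum = 0x3462


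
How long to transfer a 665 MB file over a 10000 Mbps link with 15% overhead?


Effective throughput = 10000 * (1 - 15/100) = 8500 Mbps
File size in Mb = 665 * 8 = 5320 Mb
Time = 5320 / 8500
Time = 0.6259 seconds


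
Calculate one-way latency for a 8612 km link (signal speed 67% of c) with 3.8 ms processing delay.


Speed = 0.67 * 3e5 km/s = 201000 km/s
Propagation delay = 8612 / 201000 = 0.0428 s = 42.8458 ms
Processing delay = 3.8 ms
Total one-way latency = 46.6458 ms


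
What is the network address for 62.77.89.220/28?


IP:   00111110.01001101.01011001.11011100
Mask: 11111111.11111111.11111111.11110000
AND operation:
Net:  00111110.01001101.01011001.11010000
Network: 62.77.89.208/28


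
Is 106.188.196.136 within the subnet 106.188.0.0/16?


Subnet network: 106.188.0.0
Test IP AND mask: 106.188.0.0
Yes, 106.188.196.136 is in 106.188.0.0/16


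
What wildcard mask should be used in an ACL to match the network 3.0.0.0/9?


Subnet mask: 255.128.0.0
Wildcard = 255.255.255.255 - subnet mask
255 - 255 = 0
255 - 128 = 127
255 - 0 = 255
255 - 0 = 255
Wildcard: 0.127.255.255


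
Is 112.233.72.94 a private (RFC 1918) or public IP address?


RFC 1918 private ranges:
  10.0.0.0/8 (10.0.0.0 - 10.255.255.255)
  172.16.0.0/12 (172.16.0.0 - 172.31.255.255)
  192.168.0.0/16 (192.168.0.0 - 192.168.255.255)
Public (not in any RFC 1918 range)


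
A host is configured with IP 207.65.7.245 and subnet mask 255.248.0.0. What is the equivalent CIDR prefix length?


Binary: 11111111.11111000.00000000.00000000
Count leading 1s
Prefix: /13


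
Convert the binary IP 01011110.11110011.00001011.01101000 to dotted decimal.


01011110 = 94
11110011 = 243
00001011 = 11
01101000 = 104
IP: 94.243.11.104


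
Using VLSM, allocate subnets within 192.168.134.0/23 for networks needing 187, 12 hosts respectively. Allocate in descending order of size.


187 hosts -> /24 (254 usable): 192.168.134.0/24
12 hosts -> /28 (14 usable): 192.168.135.0/28
Allocation: 192.168.134.0/24 (187 hosts, 254 usable); 192.168.135.0/28 (12 hosts, 14 usable)


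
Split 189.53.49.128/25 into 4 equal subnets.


New prefix = 25 + 2 = 27
Each subnet has 32 addresses
  189.53.49.128/27
  189.53.49.160/27
  189.53.49.192/27
  189.53.49.224/27
Subnets: 189.53.49.128/27, 189.53.49.160/27, 189.53.49.192/27, 189.53.49.224/27


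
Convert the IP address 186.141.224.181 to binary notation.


186 = 10111010
141 = 10001101
224 = 11100000
181 = 10110101
Binary: 10111010.10001101.11100000.10110101


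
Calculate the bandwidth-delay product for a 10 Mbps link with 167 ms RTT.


BDP = bandwidth * RTT
= 10 Mbps * 167 ms
= 10 * 1e6 * 167 / 1000 bits
= 1670000 bits
= 208750 bytes
= 203.8574 KB
BDP = 1670000 bits (208750 bytes)


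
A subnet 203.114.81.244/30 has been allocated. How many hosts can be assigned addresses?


Host bits = 32 - 30 = 2
Total addresses = 2^2 = 4
Usable = total - 2 (network and broadcast)
Usable hosts: 2


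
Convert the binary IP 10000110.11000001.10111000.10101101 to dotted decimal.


10000110 = 134
11000001 = 193
10111000 = 184
10101101 = 173
IP: 134.193.184.173
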